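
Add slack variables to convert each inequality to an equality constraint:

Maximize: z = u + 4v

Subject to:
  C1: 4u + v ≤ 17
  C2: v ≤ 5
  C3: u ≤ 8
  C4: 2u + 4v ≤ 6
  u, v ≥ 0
max z = u + 4v

s.t.
  4u + v + s1 = 17
  v + s2 = 5
  u + s3 = 8
  2u + 4v + s4 = 6
  u, v, s1, s2, s3, s4 ≥ 0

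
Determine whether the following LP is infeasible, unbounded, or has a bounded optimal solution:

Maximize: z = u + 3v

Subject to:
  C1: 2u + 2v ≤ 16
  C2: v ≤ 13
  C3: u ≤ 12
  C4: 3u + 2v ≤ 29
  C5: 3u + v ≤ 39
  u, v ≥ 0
The point (0, 8) satisfies every constraint, so the LP is feasible; the constraints give u ≤ 12 and v ≤ 13, which with u, v ≥ 0 keep the feasible region inside a bounded box. A feasible, bounded LP attains a finite optimum at a vertex.

Evaluating z = u + 3v at each vertex:
  (0, 0): z = 0
  (8, 0): z = 8
  (0, 8): z = 24

Feasible with finite optimum z* = 24 at (0, 8).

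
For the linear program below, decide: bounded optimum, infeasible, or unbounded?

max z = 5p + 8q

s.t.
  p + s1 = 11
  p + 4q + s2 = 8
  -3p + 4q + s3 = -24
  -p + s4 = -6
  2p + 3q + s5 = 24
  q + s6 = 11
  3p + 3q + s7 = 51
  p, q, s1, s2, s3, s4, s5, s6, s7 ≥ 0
The point (8, 0) satisfies every constraint, so the LP is feasible; the constraints give p ≤ 11 and q ≤ 11, which with p, q ≥ 0 keep the feasible region inside a bounded box. A feasible, bounded LP attains a finite optimum at a vertex.

Evaluating z = 5p + 8q at each vertex:
  (8, 0): z = 40

Feasible with finite optimum z* = 40 at (8, 0).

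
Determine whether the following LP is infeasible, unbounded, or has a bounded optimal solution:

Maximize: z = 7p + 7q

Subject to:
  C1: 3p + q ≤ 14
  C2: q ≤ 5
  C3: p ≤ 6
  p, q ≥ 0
The point (3, 5) satisfies every constraint, so the LP is feasible; the constraints give p ≤ 6 and q ≤ 5, which with p, q ≥ 0 keep the feasible region inside a bounded box. A feasible, bounded LP attains a finite optimum at a vertex.

Evaluating z = 7p + 7q at each vertex:
  (0, 0): z = 0
  (4.667, 0): z = 32.67
  (3, 5): z = 56
  (0, 5): z = 35

The LP has an optimal solution: (3, 5) with z = 56.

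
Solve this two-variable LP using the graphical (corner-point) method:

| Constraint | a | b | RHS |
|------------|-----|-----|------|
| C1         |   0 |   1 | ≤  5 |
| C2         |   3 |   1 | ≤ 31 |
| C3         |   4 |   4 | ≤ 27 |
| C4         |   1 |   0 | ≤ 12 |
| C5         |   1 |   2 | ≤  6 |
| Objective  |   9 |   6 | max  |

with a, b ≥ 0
Each vertex is the intersection of two constraint boundaries that also satisfies all remaining constraints:
  a = 0 and b = 0 → (0, 0)
  a + 2b = 6 and b = 0 → (6, 0)
  a + 2b = 6 and a = 0 → (0, 3)

Evaluating z = 9a + 6b at each vertex:
  (0, 0): z = 0
  (6, 0): z = 54
  (0, 3): z = 18

The maximum is at (6, 0) with z = 54.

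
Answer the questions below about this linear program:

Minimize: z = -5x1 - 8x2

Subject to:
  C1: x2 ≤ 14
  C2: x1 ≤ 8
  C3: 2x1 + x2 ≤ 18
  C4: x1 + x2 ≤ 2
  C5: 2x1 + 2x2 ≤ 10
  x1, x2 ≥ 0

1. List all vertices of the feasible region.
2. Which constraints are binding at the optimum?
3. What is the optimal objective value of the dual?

1. (0, 0), (2, 0), (0, 2)
2. C4, x1 ≥ 0
3. -16 (by strong duality, equal to the primal optimum)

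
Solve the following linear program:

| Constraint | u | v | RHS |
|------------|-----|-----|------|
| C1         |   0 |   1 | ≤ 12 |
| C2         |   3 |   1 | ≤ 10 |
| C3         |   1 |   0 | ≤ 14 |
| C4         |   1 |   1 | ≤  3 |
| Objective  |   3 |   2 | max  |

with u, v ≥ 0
Each vertex is the intersection of two constraint boundaries that also satisfies all remaining constraints:
  u = 0 and v = 0 → (0, 0)
  u + v = 3 and v = 0 → (3, 0)
  u + v = 3 and u = 0 → (0, 3)

Evaluating z = 3u + 2v at each vertex:
  (0, 0): z = 0
  (3, 0): z = 9
  (0, 3): z = 6

The maximum is at (3, 0) with z = 9.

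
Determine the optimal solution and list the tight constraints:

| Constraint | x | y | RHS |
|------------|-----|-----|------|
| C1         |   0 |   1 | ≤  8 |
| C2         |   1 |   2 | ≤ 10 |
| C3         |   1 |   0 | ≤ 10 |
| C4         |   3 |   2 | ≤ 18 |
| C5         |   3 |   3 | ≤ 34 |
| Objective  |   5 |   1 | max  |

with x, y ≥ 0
Optimal: x = 6, y = 0
Binding: C4, y ≥ 0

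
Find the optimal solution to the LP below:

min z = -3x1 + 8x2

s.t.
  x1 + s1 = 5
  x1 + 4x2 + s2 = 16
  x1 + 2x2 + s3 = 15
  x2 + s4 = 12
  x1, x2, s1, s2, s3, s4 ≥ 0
Each vertex is the intersection of two constraint boundaries that also satisfies all remaining constraints:
  x1 = 0 and x2 = 0 → (0, 0)
  x1 = 5 and x2 = 0 → (5, 0)
  x1 = 5 and x1 + 4x2 = 16 → (5, 2.75)
  x1 + 4x2 = 16 and x1 = 0 → (0, 4)

Evaluating z = -3x1 + 8x2 at each vertex:
  (0, 0): z = 0
  (5, 0): z = -15
  (5, 2.75): z = 7
  (0, 4): z = 32

The minimum is at (5, 0) with z = -15.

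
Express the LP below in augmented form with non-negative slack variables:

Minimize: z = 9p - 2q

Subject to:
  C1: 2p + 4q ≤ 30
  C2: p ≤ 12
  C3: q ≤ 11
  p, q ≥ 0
min z = 9p - 2q

s.t.
  2p + 4q + s1 = 30
  p + s2 = 12
  q + s3 = 11
  p, q, s1, s2, s3 ≥ 0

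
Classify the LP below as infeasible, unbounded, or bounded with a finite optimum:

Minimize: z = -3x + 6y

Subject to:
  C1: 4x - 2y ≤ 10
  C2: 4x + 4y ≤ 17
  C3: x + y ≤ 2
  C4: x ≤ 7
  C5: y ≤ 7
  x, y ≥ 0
The point (2, 0) satisfies every constraint, so the LP is feasible; the constraints give x ≤ 7 and y ≤ 7, which with x, y ≥ 0 keep the feasible region inside a bounded box. A feasible, bounded LP attains a finite optimum at a vertex.

Evaluating z = -3x + 6y at each vertex:
  (0, 0): z = 0
  (2, 0): z = -6
  (0, 2): z = 12

Bounded optimum: z* = -6 at (2, 0).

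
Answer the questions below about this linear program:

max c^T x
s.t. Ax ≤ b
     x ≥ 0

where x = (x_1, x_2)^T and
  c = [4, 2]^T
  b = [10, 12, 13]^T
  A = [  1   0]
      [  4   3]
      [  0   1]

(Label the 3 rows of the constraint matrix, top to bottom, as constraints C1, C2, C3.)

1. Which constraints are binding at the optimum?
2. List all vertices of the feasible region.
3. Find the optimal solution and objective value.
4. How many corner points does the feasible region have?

1. C2, x_2 ≥ 0
2. (0, 0), (3, 0), (0, 4)
3. x_1 = 3, x_2 = 0, z = 12
4. 3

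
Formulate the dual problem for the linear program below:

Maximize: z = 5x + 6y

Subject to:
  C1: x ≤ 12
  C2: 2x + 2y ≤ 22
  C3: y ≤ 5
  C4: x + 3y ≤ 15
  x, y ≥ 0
Minimize: z = 12y1 + 22y2 + 5y3 + 15y4

Subject to:
  C1: -y1 - 2y2 - y4 ≤ -5
  C2: -2y2 - y3 - 3y4 ≤ -6
  y1, y2, y3, y4 ≥ 0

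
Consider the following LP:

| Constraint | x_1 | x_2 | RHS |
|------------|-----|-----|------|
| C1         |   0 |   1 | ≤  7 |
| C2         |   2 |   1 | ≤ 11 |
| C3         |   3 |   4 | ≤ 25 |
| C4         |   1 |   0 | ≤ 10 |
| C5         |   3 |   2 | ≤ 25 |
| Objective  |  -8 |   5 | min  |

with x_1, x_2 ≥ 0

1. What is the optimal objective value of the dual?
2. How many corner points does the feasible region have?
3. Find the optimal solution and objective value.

1. -44 (by strong duality, equal to the primal optimum)
2. 4
3. x_1 = 5.5, x_2 = 0, z = -44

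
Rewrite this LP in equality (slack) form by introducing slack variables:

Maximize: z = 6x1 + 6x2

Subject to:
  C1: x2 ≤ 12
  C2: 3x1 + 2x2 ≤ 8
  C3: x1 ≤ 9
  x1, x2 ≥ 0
max z = 6x1 + 6x2

s.t.
  x2 + s1 = 12
  3x1 + 2x2 + s2 = 8
  x1 + s3 = 9
  x1, x2, s1, s2, s3 ≥ 0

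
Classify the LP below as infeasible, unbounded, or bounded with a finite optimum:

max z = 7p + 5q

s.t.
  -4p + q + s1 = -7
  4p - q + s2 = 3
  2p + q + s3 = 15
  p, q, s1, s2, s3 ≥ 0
The row 4p - q + s2 = 3 with s2 ≥ 0 requires 4p - q ≤ 3, while the row -4p + q + s1 = -7 with s1 ≥ 0 is equivalent to 4p - q ≥ 7. Together they would need 7 ≤ 4p - q ≤ 3, which is impossible since 7 > 3. No point satisfies all constraints.

The feasible region is empty; the LP is infeasible.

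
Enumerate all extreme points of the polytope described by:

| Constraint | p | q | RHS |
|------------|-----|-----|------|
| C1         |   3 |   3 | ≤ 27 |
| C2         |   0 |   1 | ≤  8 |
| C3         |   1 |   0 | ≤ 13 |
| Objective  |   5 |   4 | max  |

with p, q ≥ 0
Each vertex is the intersection of two constraint boundaries that also satisfies all remaining constraints:
  p = 0 and q = 0 → (0, 0)
  3p + 3q = 27 and q = 0 → (9, 0)
  3p + 3q = 27 and q = 8 → (1, 8)
  q = 8 and p = 0 → (0, 8)

Vertices: (0, 0), (9, 0), (1, 8), (0, 8)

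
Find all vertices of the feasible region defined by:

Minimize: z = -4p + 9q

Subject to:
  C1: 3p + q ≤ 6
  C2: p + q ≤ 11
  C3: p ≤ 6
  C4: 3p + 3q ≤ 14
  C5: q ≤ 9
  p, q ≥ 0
Each vertex is the intersection of two constraint boundaries that also satisfies all remaining constraints:
  p = 0 and q = 0 → (0, 0)
  3p + q = 6 and q = 0 → (2, 0)
  3p + q = 6 and 3p + 3q = 14 → (0.6667, 4)
  3p + 3q = 14 and p = 0 → (0, 4.667)

Vertices: (0, 0), (2, 0), (0.6667, 4), (0, 4.667)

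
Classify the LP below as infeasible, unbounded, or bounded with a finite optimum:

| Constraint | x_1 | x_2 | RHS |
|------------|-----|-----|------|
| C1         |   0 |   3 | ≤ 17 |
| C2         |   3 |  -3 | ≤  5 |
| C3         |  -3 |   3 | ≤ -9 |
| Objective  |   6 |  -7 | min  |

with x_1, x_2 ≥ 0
C2 requires 3x_1 - 3x_2 ≤ 5, while C3 (-3x_1 + 3x_2 ≤ -9) is equivalent to 3x_1 - 3x_2 ≥ 9. Together they would need 9 ≤ 3x_1 - 3x_2 ≤ 5, which is impossible since 9 > 5. No point satisfies all constraints.

Infeasible — the constraint set is empty.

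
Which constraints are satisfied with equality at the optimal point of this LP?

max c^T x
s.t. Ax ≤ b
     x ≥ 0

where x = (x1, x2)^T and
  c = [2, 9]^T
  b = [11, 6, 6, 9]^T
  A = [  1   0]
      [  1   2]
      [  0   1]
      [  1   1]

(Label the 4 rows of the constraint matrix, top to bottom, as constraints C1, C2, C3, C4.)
Optimal: x1 = 0, x2 = 3
Slack at optimum:
  C1: slack = 11
  C2: slack = 0 (binding)
  C3: slack = 3
  C4: slack = 6
  x1 ≥ 0: x1 = 0 (binding)
  x2 ≥ 0: x2 = 3
Binding constraints: C2, x1 ≥ 0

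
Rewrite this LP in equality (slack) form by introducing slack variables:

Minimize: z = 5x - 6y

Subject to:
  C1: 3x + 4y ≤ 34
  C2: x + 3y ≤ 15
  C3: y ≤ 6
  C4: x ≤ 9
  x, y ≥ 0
min z = 5x - 6y

s.t.
  3x + 4y + s1 = 34
  x + 3y + s2 = 15
  y + s3 = 6
  x + s4 = 9
  x, y, s1, s2, s3, s4 ≥ 0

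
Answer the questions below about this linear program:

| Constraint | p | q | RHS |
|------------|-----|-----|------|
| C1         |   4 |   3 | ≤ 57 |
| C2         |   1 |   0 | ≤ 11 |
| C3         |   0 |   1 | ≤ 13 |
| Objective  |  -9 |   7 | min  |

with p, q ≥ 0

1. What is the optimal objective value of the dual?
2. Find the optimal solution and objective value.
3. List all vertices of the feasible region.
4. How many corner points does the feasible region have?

1. -99 (by strong duality, equal to the primal optimum)
2. p = 11, q = 0, z = -99
3. (0, 0), (11, 0), (11, 4.333), (4.5, 13), (0, 13)
4. 5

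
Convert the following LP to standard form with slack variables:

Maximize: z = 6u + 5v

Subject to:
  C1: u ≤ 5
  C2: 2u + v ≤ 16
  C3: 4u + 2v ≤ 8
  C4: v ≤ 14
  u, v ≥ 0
max z = 6u + 5v

s.t.
  u + s1 = 5
  2u + v + s2 = 16
  4u + 2v + s3 = 8
  v + s4 = 14
  u, v, s1, s2, s3, s4 ≥ 0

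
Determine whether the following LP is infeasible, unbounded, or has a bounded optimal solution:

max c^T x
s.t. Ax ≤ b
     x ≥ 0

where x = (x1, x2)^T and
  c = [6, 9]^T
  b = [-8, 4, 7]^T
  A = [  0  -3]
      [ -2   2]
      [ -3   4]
Feasible point: (2, 3) satisfies every constraint, so the LP is feasible.
Direction d = (1, 0): for each constraint row a, a·d ≤ 0 —
  (0)(1) + (-3)(0) = 0 ≤ 0
  (-2)(1) + (2)(0) = -2 ≤ 0
  (-3)(1) + (4)(0) = -3 ≤ 0
and d ≥ 0, so (2, 3) + t·d stays feasible for every t ≥ 0. Along this ray z = 6x1 + 9x2 changes by 6 per unit t, so z → +∞.

Unbounded — the objective can increase without bound over the feasible region.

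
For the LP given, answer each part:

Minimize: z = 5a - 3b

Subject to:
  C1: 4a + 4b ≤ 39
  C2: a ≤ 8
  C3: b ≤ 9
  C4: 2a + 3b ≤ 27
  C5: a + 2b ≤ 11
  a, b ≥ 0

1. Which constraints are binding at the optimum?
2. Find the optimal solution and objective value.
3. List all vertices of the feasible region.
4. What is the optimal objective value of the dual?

1. C5, a ≥ 0
2. a = 0, b = 5.5, z = -16.5
3. (0, 0), (8, 0), (8, 1.5), (0, 5.5)
4. -16.5 (by strong duality, equal to the primal optimum)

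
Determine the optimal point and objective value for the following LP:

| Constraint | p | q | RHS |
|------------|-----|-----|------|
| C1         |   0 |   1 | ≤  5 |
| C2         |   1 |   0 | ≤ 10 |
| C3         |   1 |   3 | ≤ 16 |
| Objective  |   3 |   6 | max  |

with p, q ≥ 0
Each vertex is the intersection of two constraint boundaries that also satisfies all remaining constraints:
  p = 0 and q = 0 → (0, 0)
  p = 10 and q = 0 → (10, 0)
  p = 10 and p + 3q = 16 → (10, 2)
  q = 5 and p + 3q = 16 → (1, 5)
  q = 5 and p = 0 → (0, 5)

Evaluating z = 3p + 6q at each vertex:
  (0, 0): z = 0
  (10, 0): z = 30
  (10, 2): z = 42
  (1, 5): z = 33
  (0, 5): z = 30

The maximum is at (10, 2) with z = 42.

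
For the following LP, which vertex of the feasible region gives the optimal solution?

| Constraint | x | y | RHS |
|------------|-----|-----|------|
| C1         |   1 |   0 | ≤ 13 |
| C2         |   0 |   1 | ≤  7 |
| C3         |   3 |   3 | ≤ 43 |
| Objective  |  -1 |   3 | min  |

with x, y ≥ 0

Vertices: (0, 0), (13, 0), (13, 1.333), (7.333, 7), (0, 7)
Evaluating z = -x + 3y at each vertex:
  (0, 0): z = 0
  (13, 0): z = -13
  (13, 1.333): z = -9
  (7.333, 7): z = 13.67
  (0, 7): z = 21

The smallest value is z = -13, attained at (13, 0).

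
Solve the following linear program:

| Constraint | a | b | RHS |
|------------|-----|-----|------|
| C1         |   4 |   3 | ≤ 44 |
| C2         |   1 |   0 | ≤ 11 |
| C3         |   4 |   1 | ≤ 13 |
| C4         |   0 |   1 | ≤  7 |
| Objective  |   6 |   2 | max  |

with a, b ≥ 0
Each vertex is the intersection of two constraint boundaries that also satisfies all remaining constraints:
  a = 0 and b = 0 → (0, 0)
  4a + b = 13 and b = 0 → (3.25, 0)
  4a + b = 13 and b = 7 → (1.5, 7)
  b = 7 and a = 0 → (0, 7)

Evaluating z = 6a + 2b at each vertex:
  (0, 0): z = 0
  (3.25, 0): z = 19.5
  (1.5, 7): z = 23
  (0, 7): z = 14

The maximum is at (1.5, 7) with z = 23.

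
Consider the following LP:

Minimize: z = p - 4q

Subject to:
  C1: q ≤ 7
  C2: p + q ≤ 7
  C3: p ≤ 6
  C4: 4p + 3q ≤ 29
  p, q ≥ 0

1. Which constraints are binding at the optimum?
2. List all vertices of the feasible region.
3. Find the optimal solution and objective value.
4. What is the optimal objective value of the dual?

1. C1, C2, p ≥ 0
2. (0, 0), (6, 0), (6, 1), (0, 7)
3. p = 0, q = 7, z = -28
4. -28 (by strong duality, equal to the primal optimum)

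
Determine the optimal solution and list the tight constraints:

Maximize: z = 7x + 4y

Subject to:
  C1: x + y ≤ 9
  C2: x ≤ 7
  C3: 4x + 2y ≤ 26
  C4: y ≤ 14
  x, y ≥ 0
Optimal: x = 4, y = 5
Slack at optimum:
  C1: slack = 0 (binding)
  C2: slack = 3
  C3: slack = 0 (binding)
  C4: slack = 9
  x ≥ 0: x = 4
  y ≥ 0: y = 5
Binding constraints: C1, C3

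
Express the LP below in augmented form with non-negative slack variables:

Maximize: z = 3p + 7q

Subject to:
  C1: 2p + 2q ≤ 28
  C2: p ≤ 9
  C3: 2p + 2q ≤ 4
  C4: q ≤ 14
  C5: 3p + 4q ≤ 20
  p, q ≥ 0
max z = 3p + 7q

s.t.
  2p + 2q + s1 = 28
  p + s2 = 9
  2p + 2q + s3 = 4
  q + s4 = 14
  3p + 4q + s5 = 20
  p, q, s1, s2, s3, s4, s5 ≥ 0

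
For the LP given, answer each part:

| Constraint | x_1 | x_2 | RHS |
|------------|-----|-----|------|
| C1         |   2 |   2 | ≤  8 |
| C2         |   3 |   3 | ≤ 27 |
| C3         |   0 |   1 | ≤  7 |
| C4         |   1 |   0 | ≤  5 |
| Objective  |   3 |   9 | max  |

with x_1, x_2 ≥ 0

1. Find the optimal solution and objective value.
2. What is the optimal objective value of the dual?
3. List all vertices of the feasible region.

1. x_1 = 0, x_2 = 4, z = 36
2. 36 (by strong duality, equal to the primal optimum)
3. (0, 0), (4, 0), (0, 4)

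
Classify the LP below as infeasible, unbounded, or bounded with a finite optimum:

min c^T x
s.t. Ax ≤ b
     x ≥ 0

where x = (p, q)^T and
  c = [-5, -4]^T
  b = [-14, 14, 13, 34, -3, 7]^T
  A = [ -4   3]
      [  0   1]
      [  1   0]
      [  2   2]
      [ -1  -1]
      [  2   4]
The point (3.5, 0) satisfies every constraint, so the LP is feasible; the constraints give p ≤ 13 and q ≤ 14, which with p, q ≥ 0 keep the feasible region inside a bounded box. A feasible, bounded LP attains a finite optimum at a vertex.

Evaluating z = -5p - 4q at each vertex:
  (3.5, 0): z = -17.5

Bounded optimum: z* = -17.5 at (3.5, 0).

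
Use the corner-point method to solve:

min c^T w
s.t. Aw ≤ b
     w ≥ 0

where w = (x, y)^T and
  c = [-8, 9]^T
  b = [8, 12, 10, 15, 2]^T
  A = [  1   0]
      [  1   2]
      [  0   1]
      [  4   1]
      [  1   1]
x = 2, y = 0, z = -16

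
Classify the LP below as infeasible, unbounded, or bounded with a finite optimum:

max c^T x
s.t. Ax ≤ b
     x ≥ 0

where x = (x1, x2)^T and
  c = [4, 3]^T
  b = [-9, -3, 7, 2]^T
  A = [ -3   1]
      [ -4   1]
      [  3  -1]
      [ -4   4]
One constraint requires 3x1 - x2 ≤ 7, while the constraint -3x1 + x2 ≤ -9 is equivalent to 3x1 - x2 ≥ 9. Together they would need 9 ≤ 3x1 - x2 ≤ 7, which is impossible since 9 > 7. No point satisfies all constraints.

Infeasible: no point satisfies all constraints simultaneously.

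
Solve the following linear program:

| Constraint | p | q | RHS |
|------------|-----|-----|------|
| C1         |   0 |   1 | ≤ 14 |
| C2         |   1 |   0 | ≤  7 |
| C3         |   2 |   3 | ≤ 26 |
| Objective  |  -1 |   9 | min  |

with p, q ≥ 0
p = 7, q = 0, z = -7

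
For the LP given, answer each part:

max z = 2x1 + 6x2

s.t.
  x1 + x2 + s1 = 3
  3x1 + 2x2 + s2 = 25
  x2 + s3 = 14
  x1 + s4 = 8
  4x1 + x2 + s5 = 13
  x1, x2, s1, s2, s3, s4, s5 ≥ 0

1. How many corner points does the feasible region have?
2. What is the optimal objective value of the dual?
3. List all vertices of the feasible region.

1. 3
2. 18 (by strong duality, equal to the primal optimum)
3. (0, 0), (3, 0), (0, 3)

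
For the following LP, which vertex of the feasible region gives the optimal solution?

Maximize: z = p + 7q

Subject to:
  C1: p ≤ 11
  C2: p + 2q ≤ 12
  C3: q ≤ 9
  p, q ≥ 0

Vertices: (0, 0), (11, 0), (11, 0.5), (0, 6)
Evaluating z = p + 7q at each vertex:
  (0, 0): z = 0
  (11, 0): z = 11
  (11, 0.5): z = 14.5
  (0, 6): z = 42

The largest value is z = 42, attained at (0, 6).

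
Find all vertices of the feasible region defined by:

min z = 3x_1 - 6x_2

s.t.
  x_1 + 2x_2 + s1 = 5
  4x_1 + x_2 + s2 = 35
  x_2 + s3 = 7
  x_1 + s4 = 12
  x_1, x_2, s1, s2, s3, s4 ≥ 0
Each vertex is the intersection of two constraint boundaries that also satisfies all remaining constraints:
  x_1 = 0 and x_2 = 0 → (0, 0)
  x_1 + 2x_2 = 5 and x_2 = 0 → (5, 0)
  x_1 + 2x_2 = 5 and x_1 = 0 → (0, 2.5)

Vertices: (0, 0), (5, 0), (0, 2.5)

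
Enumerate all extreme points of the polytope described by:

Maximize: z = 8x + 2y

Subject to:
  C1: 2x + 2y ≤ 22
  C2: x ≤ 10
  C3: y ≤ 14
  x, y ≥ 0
Each vertex is the intersection of two constraint boundaries that also satisfies all remaining constraints:
  x = 0 and y = 0 → (0, 0)
  x = 10 and y = 0 → (10, 0)
  2x + 2y = 22 and x = 10 → (10, 1)
  2x + 2y = 22 and x = 0 → (0, 11)

Vertices: (0, 0), (10, 0), (10, 1), (0, 11)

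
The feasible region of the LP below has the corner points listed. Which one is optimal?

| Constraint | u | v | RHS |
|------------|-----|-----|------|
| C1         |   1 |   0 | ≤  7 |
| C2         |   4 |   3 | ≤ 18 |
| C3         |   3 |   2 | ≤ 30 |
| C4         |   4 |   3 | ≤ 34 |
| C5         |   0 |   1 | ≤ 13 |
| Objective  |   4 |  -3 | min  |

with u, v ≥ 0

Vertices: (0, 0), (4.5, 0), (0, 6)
Evaluating z = 4u - 3v at each vertex:
  (0, 0): z = 0
  (4.5, 0): z = 18
  (0, 6): z = -18

The smallest value is z = -18, attained at (0, 6).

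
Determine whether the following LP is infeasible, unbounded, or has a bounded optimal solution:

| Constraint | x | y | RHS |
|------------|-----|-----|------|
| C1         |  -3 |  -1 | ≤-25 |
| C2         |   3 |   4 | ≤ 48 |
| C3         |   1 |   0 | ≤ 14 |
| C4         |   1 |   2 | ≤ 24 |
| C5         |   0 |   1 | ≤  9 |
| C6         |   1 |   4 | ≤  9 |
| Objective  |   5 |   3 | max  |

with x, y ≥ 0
The point (9, 0) satisfies every constraint, so the LP is feasible; the constraints give x ≤ 14 and y ≤ 9, which with x, y ≥ 0 keep the feasible region inside a bounded box. A feasible, bounded LP attains a finite optimum at a vertex.

The LP has an optimal solution: (9, 0) with z = 45.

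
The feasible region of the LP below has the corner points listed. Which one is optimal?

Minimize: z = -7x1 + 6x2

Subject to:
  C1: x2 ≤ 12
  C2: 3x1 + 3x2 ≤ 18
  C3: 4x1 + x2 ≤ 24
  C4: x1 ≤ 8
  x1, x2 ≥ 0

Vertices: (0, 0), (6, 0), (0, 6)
Evaluating z = -7x1 + 6x2 at each vertex:
  (0, 0): z = 0
  (6, 0): z = -42
  (0, 6): z = 36

The smallest value is z = -42, attained at (6, 0).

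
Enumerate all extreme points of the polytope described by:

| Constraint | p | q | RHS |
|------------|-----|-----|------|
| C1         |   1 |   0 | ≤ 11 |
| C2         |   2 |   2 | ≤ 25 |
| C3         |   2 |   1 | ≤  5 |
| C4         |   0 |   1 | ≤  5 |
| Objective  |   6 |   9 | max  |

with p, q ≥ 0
Each vertex is the intersection of two constraint boundaries that also satisfies all remaining constraints:
  p = 0 and q = 0 → (0, 0)
  2p + q = 5 and q = 0 → (2.5, 0)
  2p + q = 5 and q = 5 → (0, 5)

Vertices: (0, 0), (2.5, 0), (0, 5)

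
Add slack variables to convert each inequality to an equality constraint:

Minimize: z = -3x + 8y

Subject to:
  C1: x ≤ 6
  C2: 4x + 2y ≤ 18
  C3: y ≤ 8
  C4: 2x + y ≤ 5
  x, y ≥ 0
min z = -3x + 8y

s.t.
  x + s1 = 6
  4x + 2y + s2 = 18
  y + s3 = 8
  2x + y + s4 = 5
  x, y, s1, s2, s3, s4 ≥ 0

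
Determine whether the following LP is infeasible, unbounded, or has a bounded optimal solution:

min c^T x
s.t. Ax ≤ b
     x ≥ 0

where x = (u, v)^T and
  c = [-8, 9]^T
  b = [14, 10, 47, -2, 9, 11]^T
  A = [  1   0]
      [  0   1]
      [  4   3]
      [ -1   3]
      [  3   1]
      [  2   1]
The point (3, 0) satisfies every constraint, so the LP is feasible; the constraints give u ≤ 14 and v ≤ 10, which with u, v ≥ 0 keep the feasible region inside a bounded box. A feasible, bounded LP attains a finite optimum at a vertex.

The LP has an optimal solution: (3, 0) with z = -24.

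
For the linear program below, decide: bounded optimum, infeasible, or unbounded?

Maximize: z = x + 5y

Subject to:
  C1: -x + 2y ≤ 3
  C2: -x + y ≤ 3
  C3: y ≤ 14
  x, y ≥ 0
Feasible point: (0, 0) satisfies every constraint, so the LP is feasible.
Direction d = (1, 0): for each constraint row a, a·d ≤ 0 —
  (-1)(1) + (2)(0) = -1 ≤ 0
  (-1)(1) + (1)(0) = -1 ≤ 0
  (0)(1) + (1)(0) = 0 ≤ 0
and d ≥ 0, so (0, 0) + t·d stays feasible for every t ≥ 0. Along this ray z = x + 5y changes by 1 per unit t, so z → +∞.

Unbounded — the objective can increase without bound over the feasible region.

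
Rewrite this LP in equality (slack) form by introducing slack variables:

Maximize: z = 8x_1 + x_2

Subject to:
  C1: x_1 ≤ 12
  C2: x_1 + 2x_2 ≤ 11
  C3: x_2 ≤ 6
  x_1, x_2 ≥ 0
max z = 8x_1 + x_2

s.t.
  x_1 + s1 = 12
  x_1 + 2x_2 + s2 = 11
  x_2 + s3 = 6
  x_1, x_2, s1, s2, s3 ≥ 0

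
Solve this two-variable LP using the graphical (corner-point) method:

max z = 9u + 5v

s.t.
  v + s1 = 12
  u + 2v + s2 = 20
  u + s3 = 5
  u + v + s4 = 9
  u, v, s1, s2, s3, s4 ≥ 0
u = 5, v = 4, z = 65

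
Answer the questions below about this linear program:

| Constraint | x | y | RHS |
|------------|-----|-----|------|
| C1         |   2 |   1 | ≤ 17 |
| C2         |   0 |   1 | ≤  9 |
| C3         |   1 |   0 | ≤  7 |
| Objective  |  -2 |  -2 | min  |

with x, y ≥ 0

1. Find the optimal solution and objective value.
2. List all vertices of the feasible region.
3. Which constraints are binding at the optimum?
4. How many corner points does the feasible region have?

1. x = 4, y = 9, z = -26
2. (0, 0), (7, 0), (7, 3), (4, 9), (0, 9)
3. C1, C2
4. 5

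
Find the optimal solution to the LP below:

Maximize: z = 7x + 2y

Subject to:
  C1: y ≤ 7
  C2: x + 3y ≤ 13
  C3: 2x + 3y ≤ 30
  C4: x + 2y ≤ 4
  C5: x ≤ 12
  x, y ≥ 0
Each vertex is the intersection of two constraint boundaries that also satisfies all remaining constraints:
  x = 0 and y = 0 → (0, 0)
  x + 2y = 4 and y = 0 → (4, 0)
  x + 2y = 4 and x = 0 → (0, 2)

Evaluating z = 7x + 2y at each vertex:
  (0, 0): z = 0
  (4, 0): z = 28
  (0, 2): z = 4

The maximum is at (4, 0) with z = 28.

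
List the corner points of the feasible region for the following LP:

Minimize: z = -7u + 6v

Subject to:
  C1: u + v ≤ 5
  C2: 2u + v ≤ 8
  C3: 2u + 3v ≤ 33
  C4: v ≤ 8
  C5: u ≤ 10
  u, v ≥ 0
Each vertex is the intersection of two constraint boundaries that also satisfies all remaining constraints:
  u = 0 and v = 0 → (0, 0)
  2u + v = 8 and v = 0 → (4, 0)
  u + v = 5 and 2u + v = 8 → (3, 2)
  u + v = 5 and u = 0 → (0, 5)

Vertices: (0, 0), (4, 0), (3, 2), (0, 5)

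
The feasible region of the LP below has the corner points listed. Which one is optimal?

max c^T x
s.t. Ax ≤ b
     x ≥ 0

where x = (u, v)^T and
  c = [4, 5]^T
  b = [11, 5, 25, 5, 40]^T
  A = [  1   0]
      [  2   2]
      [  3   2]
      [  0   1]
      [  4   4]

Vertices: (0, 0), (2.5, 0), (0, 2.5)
(0, 2.5) with z = 12.5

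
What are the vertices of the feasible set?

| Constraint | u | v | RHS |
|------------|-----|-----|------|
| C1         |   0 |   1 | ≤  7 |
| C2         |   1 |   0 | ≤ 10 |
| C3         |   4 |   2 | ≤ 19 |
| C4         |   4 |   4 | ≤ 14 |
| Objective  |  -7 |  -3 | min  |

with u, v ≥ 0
Each vertex is the intersection of two constraint boundaries that also satisfies all remaining constraints:
  u = 0 and v = 0 → (0, 0)
  4u + 4v = 14 and v = 0 → (3.5, 0)
  4u + 4v = 14 and u = 0 → (0, 3.5)

Vertices: (0, 0), (3.5, 0), (0, 3.5)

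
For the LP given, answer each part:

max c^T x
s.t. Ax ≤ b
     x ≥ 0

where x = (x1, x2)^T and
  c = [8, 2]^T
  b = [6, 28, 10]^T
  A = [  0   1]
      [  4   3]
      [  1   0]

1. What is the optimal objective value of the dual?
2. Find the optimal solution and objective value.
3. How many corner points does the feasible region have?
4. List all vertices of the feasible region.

1. 56 (by strong duality, equal to the primal optimum)
2. x1 = 7, x2 = 0, z = 56
3. 4
4. (0, 0), (7, 0), (2.5, 6), (0, 6)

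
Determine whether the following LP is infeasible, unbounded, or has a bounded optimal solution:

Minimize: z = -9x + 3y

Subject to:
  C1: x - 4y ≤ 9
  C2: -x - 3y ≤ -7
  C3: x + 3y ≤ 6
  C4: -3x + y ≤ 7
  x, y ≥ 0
C3 requires x + 3y ≤ 6, while C2 (-x - 3y ≤ -7) is equivalent to x + 3y ≥ 7. Together they would need 7 ≤ x + 3y ≤ 6, which is impossible since 7 > 6. No point satisfies all constraints.

Infeasible: no point satisfies all constraints simultaneously.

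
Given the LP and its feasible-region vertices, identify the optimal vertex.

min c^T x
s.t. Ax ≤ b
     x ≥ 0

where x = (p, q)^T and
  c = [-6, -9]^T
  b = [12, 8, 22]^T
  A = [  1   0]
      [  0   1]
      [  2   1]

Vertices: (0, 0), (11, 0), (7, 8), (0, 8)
Evaluating z = -6p - 9q at each vertex:
  (0, 0): z = 0
  (11, 0): z = -66
  (7, 8): z = -114
  (0, 8): z = -72

The smallest value is z = -114, attained at (7, 8).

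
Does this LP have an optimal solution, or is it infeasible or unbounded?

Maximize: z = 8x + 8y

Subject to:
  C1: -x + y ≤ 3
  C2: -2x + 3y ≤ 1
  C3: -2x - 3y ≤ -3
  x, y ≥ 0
Feasible point: (1, 1) satisfies every constraint, so the LP is feasible.
Direction d = (1, 0): for each constraint row a, a·d ≤ 0 —
  (-1)(1) + (1)(0) = -1 ≤ 0
  (-2)(1) + (3)(0) = -2 ≤ 0
  (-2)(1) + (-3)(0) = -2 ≤ 0
and d ≥ 0, so (1, 1) + t·d stays feasible for every t ≥ 0. Along this ray z = 8x + 8y changes by 8 per unit t, so z → +∞.

Unbounded — the objective can increase without bound over the feasible region.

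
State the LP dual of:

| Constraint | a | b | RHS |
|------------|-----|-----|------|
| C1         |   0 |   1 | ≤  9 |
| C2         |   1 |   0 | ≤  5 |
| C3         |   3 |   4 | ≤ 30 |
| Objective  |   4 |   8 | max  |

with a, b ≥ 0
Minimize: z = 9y1 + 5y2 + 30y3

Subject to:
  C1: -y2 - 3y3 ≤ -4
  C2: -y1 - 4y3 ≤ -8
  y1, y2, y3 ≥ 0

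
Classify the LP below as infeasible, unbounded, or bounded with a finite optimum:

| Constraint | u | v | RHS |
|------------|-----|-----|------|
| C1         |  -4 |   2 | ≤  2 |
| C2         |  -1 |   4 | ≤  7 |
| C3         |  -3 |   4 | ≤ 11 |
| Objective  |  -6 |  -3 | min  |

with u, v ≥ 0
Feasible point: (0, 0) satisfies every constraint, so the LP is feasible.
Direction d = (1, 0): for each constraint row a, a·d ≤ 0 —
  (-4)(1) + (2)(0) = -4 ≤ 0
  (-1)(1) + (4)(0) = -1 ≤ 0
  (-3)(1) + (4)(0) = -3 ≤ 0
and d ≥ 0, so (0, 0) + t·d stays feasible for every t ≥ 0. Along this ray z = -6u - 3v changes by -6 per unit t, so z → −∞.

Unbounded: there is a feasible ray along which z → −∞.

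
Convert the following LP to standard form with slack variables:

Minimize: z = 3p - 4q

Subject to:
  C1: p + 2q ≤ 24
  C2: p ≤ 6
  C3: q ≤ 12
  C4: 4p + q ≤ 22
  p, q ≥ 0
min z = 3p - 4q

s.t.
  p + 2q + s1 = 24
  p + s2 = 6
  q + s3 = 12
  4p + q + s4 = 22
  p, q, s1, s2, s3, s4 ≥ 0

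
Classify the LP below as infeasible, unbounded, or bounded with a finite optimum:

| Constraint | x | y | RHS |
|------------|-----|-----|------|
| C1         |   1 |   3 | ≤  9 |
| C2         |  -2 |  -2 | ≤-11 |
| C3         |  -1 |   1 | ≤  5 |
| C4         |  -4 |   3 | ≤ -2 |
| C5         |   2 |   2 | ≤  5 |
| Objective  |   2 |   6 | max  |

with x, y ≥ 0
C5 requires 2x + 2y ≤ 5, while C2 (-2x - 2y ≤ -11) is equivalent to 2x + 2y ≥ 11. Together they would need 11 ≤ 2x + 2y ≤ 5, which is impossible since 11 > 5. No point satisfies all constraints.

The feasible region is empty; the LP is infeasible.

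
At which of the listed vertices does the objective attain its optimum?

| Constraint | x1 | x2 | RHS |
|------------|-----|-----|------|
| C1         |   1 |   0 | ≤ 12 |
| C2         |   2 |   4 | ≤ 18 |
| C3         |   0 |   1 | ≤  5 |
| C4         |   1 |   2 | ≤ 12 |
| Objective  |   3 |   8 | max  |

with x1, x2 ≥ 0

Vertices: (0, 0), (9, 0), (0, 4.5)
Evaluating z = 3x1 + 8x2 at each vertex:
  (0, 0): z = 0
  (9, 0): z = 27
  (0, 4.5): z = 36

The largest value is z = 36, attained at (0, 4.5).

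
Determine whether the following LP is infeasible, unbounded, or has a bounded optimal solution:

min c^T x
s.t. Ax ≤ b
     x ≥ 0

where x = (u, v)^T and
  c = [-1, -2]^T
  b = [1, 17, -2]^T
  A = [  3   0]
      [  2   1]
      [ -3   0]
One constraint requires 3u ≤ 1, while the constraint -3u ≤ -2 is equivalent to 3u ≥ 2. Together they would need 2 ≤ 3u ≤ 1, which is impossible since 2 > 1. No point satisfies all constraints.

The feasible region is empty; the LP is infeasible.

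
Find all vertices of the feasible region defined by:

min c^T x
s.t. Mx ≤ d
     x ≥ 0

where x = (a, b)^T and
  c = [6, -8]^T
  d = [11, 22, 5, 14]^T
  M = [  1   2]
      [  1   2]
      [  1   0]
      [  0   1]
Each vertex is the intersection of two constraint boundaries that also satisfies all remaining constraints:
  a = 0 and b = 0 → (0, 0)
  a = 5 and b = 0 → (5, 0)
  a + 2b = 11 and a = 5 → (5, 3)
  a + 2b = 11 and a = 0 → (0, 5.5)

Vertices: (0, 0), (5, 0), (5, 3), (0, 5.5)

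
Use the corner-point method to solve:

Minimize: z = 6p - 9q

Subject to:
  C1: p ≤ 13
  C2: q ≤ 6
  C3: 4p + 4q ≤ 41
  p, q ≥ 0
Each vertex is the intersection of two constraint boundaries that also satisfies all remaining constraints:
  p = 0 and q = 0 → (0, 0)
  4p + 4q = 41 and q = 0 → (10.25, 0)
  q = 6 and 4p + 4q = 41 → (4.25, 6)
  q = 6 and p = 0 → (0, 6)

Evaluating z = 6p - 9q at each vertex:
  (0, 0): z = 0
  (10.25, 0): z = 61.5
  (4.25, 6): z = -28.5
  (0, 6): z = -54

The minimum is at (0, 6) with z = -54.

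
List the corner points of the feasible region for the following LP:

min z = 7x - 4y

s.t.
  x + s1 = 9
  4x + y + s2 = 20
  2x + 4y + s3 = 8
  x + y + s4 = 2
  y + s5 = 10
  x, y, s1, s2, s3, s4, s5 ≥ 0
Each vertex is the intersection of two constraint boundaries that also satisfies all remaining constraints:
  x = 0 and y = 0 → (0, 0)
  x + y = 2 and y = 0 → (2, 0)
  2x + 4y = 8 and x + y = 2 → (0, 2)

Vertices: (0, 0), (2, 0), (0, 2)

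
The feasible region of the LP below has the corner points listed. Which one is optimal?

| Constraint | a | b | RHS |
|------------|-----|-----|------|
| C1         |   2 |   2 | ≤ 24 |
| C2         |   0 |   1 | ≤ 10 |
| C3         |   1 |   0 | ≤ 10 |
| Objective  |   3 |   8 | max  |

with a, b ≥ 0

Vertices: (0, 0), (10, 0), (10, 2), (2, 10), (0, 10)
Evaluating z = 3a + 8b at each vertex:
  (0, 0): z = 0
  (10, 0): z = 30
  (10, 2): z = 46
  (2, 10): z = 86
  (0, 10): z = 80

The largest value is z = 86, attained at (2, 10).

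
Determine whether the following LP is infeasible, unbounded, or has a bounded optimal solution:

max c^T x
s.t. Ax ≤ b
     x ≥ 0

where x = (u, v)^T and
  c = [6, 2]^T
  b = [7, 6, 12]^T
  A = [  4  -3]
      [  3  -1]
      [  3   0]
Feasible point: (0, 0) satisfies every constraint, so the LP is feasible.
Direction d = (0, 1): for each constraint row a, a·d ≤ 0 —
  (4)(0) + (-3)(1) = -3 ≤ 0
  (3)(0) + (-1)(1) = -1 ≤ 0
  (3)(0) + (0)(1) = 0 ≤ 0
and d ≥ 0, so (0, 0) + t·d stays feasible for every t ≥ 0. Along this ray z = 6u + 2v changes by 2 per unit t, so z → +∞.

Unbounded: there is a feasible ray along which z → +∞.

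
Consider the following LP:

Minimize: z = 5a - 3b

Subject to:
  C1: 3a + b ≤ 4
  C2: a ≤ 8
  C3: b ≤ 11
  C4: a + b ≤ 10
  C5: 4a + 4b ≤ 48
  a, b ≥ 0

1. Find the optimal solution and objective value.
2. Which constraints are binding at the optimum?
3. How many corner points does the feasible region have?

1. a = 0, b = 4, z = -12
2. C1, a ≥ 0
3. 3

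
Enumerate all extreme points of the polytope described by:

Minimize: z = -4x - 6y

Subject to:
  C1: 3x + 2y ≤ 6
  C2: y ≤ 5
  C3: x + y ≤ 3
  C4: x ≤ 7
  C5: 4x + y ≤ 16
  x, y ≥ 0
Each vertex is the intersection of two constraint boundaries that also satisfies all remaining constraints:
  x = 0 and y = 0 → (0, 0)
  3x + 2y = 6 and y = 0 → (2, 0)
  3x + 2y = 6 and x + y = 3 → (0, 3)

Vertices: (0, 0), (2, 0), (0, 3)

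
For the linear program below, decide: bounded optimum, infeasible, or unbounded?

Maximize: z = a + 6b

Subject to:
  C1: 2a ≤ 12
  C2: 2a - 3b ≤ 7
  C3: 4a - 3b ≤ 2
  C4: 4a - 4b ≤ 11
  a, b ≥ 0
Feasible point: (0, 0) satisfies every constraint, so the LP is feasible.
Direction d = (0, 1): for each constraint row a, a·d ≤ 0 —
  (2)(0) + (0)(1) = 0 ≤ 0
  (2)(0) + (-3)(1) = -3 ≤ 0
  (4)(0) + (-3)(1) = -3 ≤ 0
  (4)(0) + (-4)(1) = -4 ≤ 0
and d ≥ 0, so (0, 0) + t·d stays feasible for every t ≥ 0. Along this ray z = a + 6b changes by 6 per unit t, so z → +∞.

The LP is unbounded; z can be made arbitrarily large.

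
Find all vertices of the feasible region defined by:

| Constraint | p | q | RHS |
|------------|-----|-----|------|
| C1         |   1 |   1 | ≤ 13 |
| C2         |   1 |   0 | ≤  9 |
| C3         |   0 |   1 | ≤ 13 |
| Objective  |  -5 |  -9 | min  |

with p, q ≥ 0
Each vertex is the intersection of two constraint boundaries that also satisfies all remaining constraints:
  p = 0 and q = 0 → (0, 0)
  p = 9 and q = 0 → (9, 0)
  p + q = 13 and p = 9 → (9, 4)
  p + q = 13 and q = 13 → (0, 13)

Vertices: (0, 0), (9, 0), (9, 4), (0, 13)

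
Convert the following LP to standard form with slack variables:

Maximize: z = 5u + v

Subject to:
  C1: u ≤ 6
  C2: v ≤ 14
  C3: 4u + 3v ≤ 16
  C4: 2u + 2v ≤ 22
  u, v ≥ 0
max z = 5u + v

s.t.
  u + s1 = 6
  v + s2 = 14
  4u + 3v + s3 = 16
  2u + 2v + s4 = 22
  u, v, s1, s2, s3, s4 ≥ 0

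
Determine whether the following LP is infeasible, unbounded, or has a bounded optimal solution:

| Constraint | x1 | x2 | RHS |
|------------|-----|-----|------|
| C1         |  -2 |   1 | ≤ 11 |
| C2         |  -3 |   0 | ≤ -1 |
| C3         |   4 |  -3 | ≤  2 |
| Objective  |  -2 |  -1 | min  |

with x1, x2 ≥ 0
Feasible point: (1, 1) satisfies every constraint, so the LP is feasible.
Direction d = (1, 2): for each constraint row a, a·d ≤ 0 —
  (-2)(1) + (1)(2) = 0 ≤ 0
  (-3)(1) + (0)(2) = -3 ≤ 0
  (4)(1) + (-3)(2) = -2 ≤ 0
and d ≥ 0, so (1, 1) + t·d stays feasible for every t ≥ 0. Along this ray z = -2x1 - x2 changes by -4 per unit t, so z → −∞.

Unbounded: there is a feasible ray along which z → −∞.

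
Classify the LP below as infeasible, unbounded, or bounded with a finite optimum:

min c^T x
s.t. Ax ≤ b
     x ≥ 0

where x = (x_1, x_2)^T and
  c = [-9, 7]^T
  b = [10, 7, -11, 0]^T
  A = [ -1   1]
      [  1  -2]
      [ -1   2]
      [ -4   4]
One constraint requires x_1 - 2x_2 ≤ 7, while the constraint -x_1 + 2x_2 ≤ -11 is equivalent to x_1 - 2x_2 ≥ 11. Together they would need 11 ≤ x_1 - 2x_2 ≤ 7, which is impossible since 11 > 7. No point satisfies all constraints.

Infeasible: no point satisfies all constraints simultaneously.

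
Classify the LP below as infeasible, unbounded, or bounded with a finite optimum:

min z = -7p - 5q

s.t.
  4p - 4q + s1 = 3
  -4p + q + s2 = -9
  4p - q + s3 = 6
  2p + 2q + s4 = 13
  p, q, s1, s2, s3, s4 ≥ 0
The row 4p - q + s3 = 6 with s3 ≥ 0 requires 4p - q ≤ 6, while the row -4p + q + s2 = -9 with s2 ≥ 0 is equivalent to 4p - q ≥ 9. Together they would need 9 ≤ 4p - q ≤ 6, which is impossible since 9 > 6. No point satisfies all constraints.

The feasible region is empty; the LP is infeasible.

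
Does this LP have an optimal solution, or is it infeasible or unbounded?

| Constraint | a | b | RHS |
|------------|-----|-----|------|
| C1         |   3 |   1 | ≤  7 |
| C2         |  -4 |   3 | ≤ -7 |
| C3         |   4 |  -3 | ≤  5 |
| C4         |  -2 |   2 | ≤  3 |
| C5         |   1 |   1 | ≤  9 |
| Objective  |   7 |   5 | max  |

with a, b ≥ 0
C3 requires 4a - 3b ≤ 5, while C2 (-4a + 3b ≤ -7) is equivalent to 4a - 3b ≥ 7. Together they would need 7 ≤ 4a - 3b ≤ 5, which is impossible since 7 > 5. No point satisfies all constraints.

Infeasible: no point satisfies all constraints simultaneously.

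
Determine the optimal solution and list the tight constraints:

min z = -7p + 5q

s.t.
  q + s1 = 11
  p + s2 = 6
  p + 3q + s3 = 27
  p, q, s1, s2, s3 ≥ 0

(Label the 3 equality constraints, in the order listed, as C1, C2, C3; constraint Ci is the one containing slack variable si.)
Optimal: p = 6, q = 0
Slack at optimum:
  C1: slack = 11
  C2: slack = 0 (binding)
  C3: slack = 21
  p ≥ 0: p = 6
  q ≥ 0: q = 0 (binding)
Binding constraints: C2, q ≥ 0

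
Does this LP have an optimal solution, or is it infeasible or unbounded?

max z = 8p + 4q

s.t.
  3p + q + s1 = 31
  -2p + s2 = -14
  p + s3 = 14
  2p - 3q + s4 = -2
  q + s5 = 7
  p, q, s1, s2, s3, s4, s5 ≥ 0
The point (8, 7) satisfies every constraint, so the LP is feasible; the constraints give p ≤ 14 and q ≤ 7, which with p, q ≥ 0 keep the feasible region inside a bounded box. A feasible, bounded LP attains a finite optimum at a vertex.

The LP has an optimal solution: (8, 7) with z = 92.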